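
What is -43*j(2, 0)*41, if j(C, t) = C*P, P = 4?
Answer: -14104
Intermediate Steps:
j(C, t) = 4*C (j(C, t) = C*4 = 4*C)
-43*j(2, 0)*41 = -172*2*41 = -43*8*41 = -344*41 = -14104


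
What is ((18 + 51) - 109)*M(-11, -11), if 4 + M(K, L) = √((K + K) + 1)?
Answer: 160 - 40*I*√21 ≈ 160.0 - 183.3*I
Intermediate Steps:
M(K, L) = -4 + √(1 + 2*K) (M(K, L) = -4 + √((K + K) + 1) = -4 + √(2*K + 1) = -4 + √(1 + 2*K))
((18 + 51) - 109)*M(-11, -11) = ((18 + 51) - 109)*(-4 + √(1 + 2*(-11))) = (69 - 109)*(-4 + √(1 - 22)) = -40*(-4 + √(-21)) = -40*(-4 + I*√21) = 160 - 40*I*√21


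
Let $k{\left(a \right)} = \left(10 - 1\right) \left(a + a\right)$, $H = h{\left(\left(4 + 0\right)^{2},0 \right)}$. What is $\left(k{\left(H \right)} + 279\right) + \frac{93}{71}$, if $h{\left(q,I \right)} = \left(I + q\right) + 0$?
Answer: $\frac{40350}{71} \approx 568.31$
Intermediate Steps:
$h{\left(q,I \right)} = I + q$
$H = 16$ ($H = 0 + \left(4 + 0\right)^{2} = 0 + 4^{2} = 0 + 16 = 16$)
$k{\left(a \right)} = 18 a$ ($k{\left(a \right)} = 9 \cdot 2 a = 18 a$)
$\left(k{\left(H \right)} + 279\right) + \frac{93}{71} = \left(18 \cdot 16 + 279\right) + \frac{93}{71} = \left(288 + 279\right) + 93 \cdot \frac{1}{71} = 567 + \frac{93}{71} = \frac{40350}{71}$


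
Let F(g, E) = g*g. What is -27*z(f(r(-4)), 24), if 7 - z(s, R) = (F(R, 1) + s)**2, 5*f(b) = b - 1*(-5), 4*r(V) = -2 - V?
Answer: 899201007/100 ≈ 8.9920e+6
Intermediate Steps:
r(V) = -1/2 - V/4 (r(V) = (-2 - V)/4 = -1/2 - V/4)
f(b) = 1 + b/5 (f(b) = (b - 1*(-5))/5 = (b + 5)/5 = (5 + b)/5 = 1 + b/5)
F(g, E) = g**2
z(s, R) = 7 - (s + R**2)**2 (z(s, R) = 7 - (R**2 + s)**2 = 7 - (s + R**2)**2)
-27*z(f(r(-4)), 24) = -27*(7 - ((1 + (-1/2 - 1/4*(-4))/5) + 24**2)**2) = -27*(7 - ((1 + (-1/2 + 1)/5) + 576)**2) = -27*(7 - ((1 + (1/5)*(1/2)) + 576)**2) = -27*(7 - ((1 + 1/10) + 576)**2) = -27*(7 - (11/10 + 576)**2) = -27*(7 - (5771/10)**2) = -27*(7 - 1*33304441/100) = -27*(7 - 33304441/100) = -27*(-33303741/100) = 899201007/100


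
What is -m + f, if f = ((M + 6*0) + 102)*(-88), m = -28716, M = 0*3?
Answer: 19740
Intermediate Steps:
M = 0
f = -8976 (f = ((0 + 6*0) + 102)*(-88) = ((0 + 0) + 102)*(-88) = (0 + 102)*(-88) = 102*(-88) = -8976)
-m + f = -1*(-28716) - 8976 = 28716 - 8976 = 19740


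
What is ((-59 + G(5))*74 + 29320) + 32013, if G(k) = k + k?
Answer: 57707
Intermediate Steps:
G(k) = 2*k
((-59 + G(5))*74 + 29320) + 32013 = ((-59 + 2*5)*74 + 29320) + 32013 = ((-59 + 10)*74 + 29320) + 32013 = (-49*74 + 29320) + 32013 = (-3626 + 29320) + 32013 = 25694 + 32013 = 57707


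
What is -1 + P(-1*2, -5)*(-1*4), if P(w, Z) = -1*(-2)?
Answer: -9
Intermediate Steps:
P(w, Z) = 2
-1 + P(-1*2, -5)*(-1*4) = -1 + 2*(-1*4) = -1 + 2*(-4) = -1 - 8 = -9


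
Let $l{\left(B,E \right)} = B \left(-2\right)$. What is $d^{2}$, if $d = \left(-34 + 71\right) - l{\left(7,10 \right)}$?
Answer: $2601$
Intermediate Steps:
$l{\left(B,E \right)} = - 2 B$
$d = 51$ ($d = \left(-34 + 71\right) - \left(-2\right) 7 = 37 - -14 = 37 + 14 = 51$)
$d^{2} = 51^{2} = 2601$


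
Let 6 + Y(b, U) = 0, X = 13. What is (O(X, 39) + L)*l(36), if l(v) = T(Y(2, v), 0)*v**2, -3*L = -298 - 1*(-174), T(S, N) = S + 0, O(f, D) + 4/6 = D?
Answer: -619488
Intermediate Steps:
Y(b, U) = -6 (Y(b, U) = -6 + 0 = -6)
O(f, D) = -2/3 + D
T(S, N) = S
L = 124/3 (L = -(-298 - 1*(-174))/3 = -(-298 + 174)/3 = -1/3*(-124) = 124/3 ≈ 41.333)
l(v) = -6*v**2
(O(X, 39) + L)*l(36) = ((-2/3 + 39) + 124/3)*(-6*36**2) = (115/3 + 124/3)*(-6*1296) = (239/3)*(-7776) = -619488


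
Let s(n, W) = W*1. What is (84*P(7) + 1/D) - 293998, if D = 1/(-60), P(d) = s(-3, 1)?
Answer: -293974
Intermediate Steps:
s(n, W) = W
P(d) = 1
D = -1/60 ≈ -0.016667
(84*P(7) + 1/D) - 293998 = (84*1 + 1/(-1/60)) - 293998 = (84 - 60) - 293998 = 24 - 293998 = -293974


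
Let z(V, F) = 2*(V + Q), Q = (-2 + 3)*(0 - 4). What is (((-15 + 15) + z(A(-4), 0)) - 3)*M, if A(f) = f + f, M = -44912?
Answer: 1212624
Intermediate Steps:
Q = -4 (Q = 1*(-4) = -4)
A(f) = 2*f
z(V, F) = -8 + 2*V (z(V, F) = 2*(V - 4) = 2*(-4 + V) = -8 + 2*V)
(((-15 + 15) + z(A(-4), 0)) - 3)*M = (((-15 + 15) + (-8 + 2*(2*(-4)))) - 3)*(-44912) = ((0 + (-8 + 2*(-8))) - 3)*(-44912) = ((0 + (-8 - 16)) - 3)*(-44912) = ((0 - 24) - 3)*(-44912) = (-24 - 3)*(-44912) = -27*(-44912) = 1212624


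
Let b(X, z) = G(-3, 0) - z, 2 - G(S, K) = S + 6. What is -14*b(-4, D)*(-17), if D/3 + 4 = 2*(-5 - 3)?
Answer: 14042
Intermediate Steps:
D = -60 (D = -12 + 3*(2*(-5 - 3)) = -12 + 3*(2*(-8)) = -12 + 3*(-16) = -12 - 48 = -60)
G(S, K) = -4 - S (G(S, K) = 2 - (S + 6) = 2 - (6 + S) = 2 + (-6 - S) = -4 - S)
b(X, z) = -1 - z (b(X, z) = (-4 - 1*(-3)) - z = (-4 + 3) - z = -1 - z)
-14*b(-4, D)*(-17) = -14*(-1 - 1*(-60))*(-17) = -14*(-1 + 60)*(-17) = -14*59*(-17) = -826*(-17) = 14042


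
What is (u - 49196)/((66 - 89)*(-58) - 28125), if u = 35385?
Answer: 13811/26791 ≈ 0.51551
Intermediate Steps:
(u - 49196)/((66 - 89)*(-58) - 28125) = (35385 - 49196)/((66 - 89)*(-58) - 28125) = -13811/(-23*(-58) - 28125) = -13811/(1334 - 28125) = -13811/(-26791) = -13811*(-1/26791) = 13811/26791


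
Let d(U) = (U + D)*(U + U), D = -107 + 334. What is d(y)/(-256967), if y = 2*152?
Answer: -322848/256967 ≈ -1.2564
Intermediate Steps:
D = 227
y = 304
d(U) = 2*U*(227 + U) (d(U) = (U + 227)*(U + U) = (227 + U)*(2*U) = 2*U*(227 + U))
d(y)/(-256967) = (2*304*(227 + 304))/(-256967) = (2*304*531)*(-1/256967) = 322848*(-1/256967) = -322848/256967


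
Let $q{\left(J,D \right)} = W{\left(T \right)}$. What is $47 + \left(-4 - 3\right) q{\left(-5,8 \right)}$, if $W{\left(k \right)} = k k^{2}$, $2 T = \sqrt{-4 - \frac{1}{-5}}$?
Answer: $47 + \frac{133 i \sqrt{95}}{200} \approx 47.0 + 6.4816 i$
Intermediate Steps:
$T = \frac{i \sqrt{95}}{10}$ ($T = \frac{\sqrt{-4 - \frac{1}{-5}}}{2} = \frac{\sqrt{-4 - - \frac{1}{5}}}{2} = \frac{\sqrt{-4 + \frac{1}{5}}}{2} = \frac{\sqrt{- \frac{19}{5}}}{2} = \frac{\frac{1}{5} i \sqrt{95}}{2} = \frac{i \sqrt{95}}{10} \approx 0.97468 i$)
$W{\left(k \right)} = k^{3}$
$q{\left(J,D \right)} = - \frac{19 i \sqrt{95}}{200}$ ($q{\left(J,D \right)} = \left(\frac{i \sqrt{95}}{10}\right)^{3} = - \frac{19 i \sqrt{95}}{200}$)
$47 + \left(-4 - 3\right) q{\left(-5,8 \right)} = 47 + \left(-4 - 3\right) \left(- \frac{19 i \sqrt{95}}{200}\right) = 47 - 7 \left(- \frac{19 i \sqrt{95}}{200}\right) = 47 + \frac{133 i \sqrt{95}}{200}$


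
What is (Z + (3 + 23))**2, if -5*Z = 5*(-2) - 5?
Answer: 841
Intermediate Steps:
Z = 3 (Z = -(5*(-2) - 5)/5 = -(-10 - 5)/5 = -1/5*(-15) = 3)
(Z + (3 + 23))**2 = (3 + (3 + 23))**2 = (3 + 26)**2 = 29**2 = 841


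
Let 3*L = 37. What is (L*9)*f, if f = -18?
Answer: -1998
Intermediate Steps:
L = 37/3 (L = (⅓)*37 = 37/3 ≈ 12.333)
(L*9)*f = ((37/3)*9)*(-18) = 111*(-18) = -1998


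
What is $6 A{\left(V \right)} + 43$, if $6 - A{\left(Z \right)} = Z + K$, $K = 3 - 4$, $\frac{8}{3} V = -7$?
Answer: $\frac{403}{4} \approx 100.75$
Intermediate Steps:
$V = - \frac{21}{8}$ ($V = \frac{3}{8} \left(-7\right) = - \frac{21}{8} \approx -2.625$)
$K = -1$
$A{\left(Z \right)} = 7 - Z$ ($A{\left(Z \right)} = 6 - \left(Z - 1\right) = 6 - \left(-1 + Z\right) = 7 - Z$)
$6 A{\left(V \right)} + 43 = 6 \left(7 - - \frac{21}{8}\right) + 43 = 6 \left(7 + \frac{21}{8}\right) + 43 = 6 \cdot \frac{77}{8} + 43 = \frac{231}{4} + 43 = \frac{403}{4}$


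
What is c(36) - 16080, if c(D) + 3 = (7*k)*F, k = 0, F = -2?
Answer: -16083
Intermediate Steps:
c(D) = -3 (c(D) = -3 + (7*0)*(-2) = -3 + 0*(-2) = -3 + 0 = -3)
c(36) - 16080 = -3 - 16080 = -16083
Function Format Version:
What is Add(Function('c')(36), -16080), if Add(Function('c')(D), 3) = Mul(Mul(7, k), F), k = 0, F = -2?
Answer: -16083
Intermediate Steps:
Function('c')(D) = -3 (Function('c')(D) = Add(-3, Mul(Mul(7, 0), -2)) = Add(-3, Mul(0, -2)) = Add(-3, 0) = -3)
Add(Function('c')(36), -16080) = Add(-3, -16080) = -16083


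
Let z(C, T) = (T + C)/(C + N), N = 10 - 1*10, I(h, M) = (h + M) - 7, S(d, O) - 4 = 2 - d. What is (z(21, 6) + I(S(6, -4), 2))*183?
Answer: -4758/7 ≈ -679.71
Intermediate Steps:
S(d, O) = 6 - d (S(d, O) = 4 + (2 - d) = 6 - d)
I(h, M) = -7 + M + h (I(h, M) = (M + h) - 7 = -7 + M + h)
N = 0 (N = 10 - 10 = 0)
z(C, T) = (C + T)/C (z(C, T) = (T + C)/(C + 0) = (C + T)/C)
(z(21, 6) + I(S(6, -4), 2))*183 = ((21 + 6)/21 + (-7 + 2 + (6 - 1*6)))*183 = ((1/21)*27 + (-7 + 2 + (6 - 6)))*183 = (9/7 + (-7 + 2 + 0))*183 = (9/7 - 5)*183 = -26/7*183 = -4758/7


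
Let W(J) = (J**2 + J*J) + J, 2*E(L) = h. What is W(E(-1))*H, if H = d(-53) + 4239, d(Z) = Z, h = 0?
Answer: 0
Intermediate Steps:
H = 4186 (H = -53 + 4239 = 4186)
E(L) = 0 (E(L) = (1/2)*0 = 0)
W(J) = J + 2*J**2 (W(J) = (J**2 + J**2) + J = 2*J**2 + J = J + 2*J**2)
W(E(-1))*H = (0*(1 + 2*0))*4186 = (0*(1 + 0))*4186 = (0*1)*4186 = 0*4186 = 0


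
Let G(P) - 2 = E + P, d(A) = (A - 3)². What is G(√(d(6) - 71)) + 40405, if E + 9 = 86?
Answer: 40484 + I*√62 ≈ 40484.0 + 7.874*I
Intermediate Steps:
d(A) = (-3 + A)²
E = 77 (E = -9 + 86 = 77)
G(P) = 79 + P (G(P) = 2 + (77 + P) = 79 + P)
G(√(d(6) - 71)) + 40405 = (79 + √((-3 + 6)² - 71)) + 40405 = (79 + √(3² - 71)) + 40405 = (79 + √(9 - 71)) + 40405 = (79 + √(-62)) + 40405 = (79 + I*√62) + 40405 = 40484 + I*√62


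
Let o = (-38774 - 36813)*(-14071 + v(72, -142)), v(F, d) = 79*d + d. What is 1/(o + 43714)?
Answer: 1/1922296711 ≈ 5.2021e-10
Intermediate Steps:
v(F, d) = 80*d
o = 1922252997 (o = (-38774 - 36813)*(-14071 + 80*(-142)) = -75587*(-14071 - 11360) = -75587*(-25431) = 1922252997)
1/(o + 43714) = 1/(1922252997 + 43714) = 1/1922296711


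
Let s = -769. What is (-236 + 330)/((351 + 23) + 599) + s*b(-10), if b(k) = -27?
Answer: 20202493/973 ≈ 20763.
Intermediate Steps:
(-236 + 330)/((351 + 23) + 599) + s*b(-10) = (-236 + 330)/((351 + 23) + 599) - 769*(-27) = 94/(374 + 599) + 20763 = 94/973 + 20763 = 20202493/973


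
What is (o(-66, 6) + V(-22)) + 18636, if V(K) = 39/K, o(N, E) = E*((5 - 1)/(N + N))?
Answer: 409949/22 ≈ 18634.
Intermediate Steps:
o(N, E) = 2*E/N (o(N, E) = E*(4/((2*N))) = E*(4*(1/(2*N))) = E*(2/N) = 2*E/N)
(o(-66, 6) + V(-22)) + 18636 = (2*6/(-66) + 39/(-22)) + 18636 = (2*6*(-1/66) + 39*(-1/22)) + 18636 = (-2/11 - 39/22) + 18636 = -43/22 + 18636 = 409949/22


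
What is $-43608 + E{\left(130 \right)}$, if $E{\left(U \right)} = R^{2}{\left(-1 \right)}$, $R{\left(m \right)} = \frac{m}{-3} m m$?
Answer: $- \frac{392471}{9} \approx -43608.0$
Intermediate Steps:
$R{\left(m \right)} = - \frac{m^{3}}{3}$ ($R{\left(m \right)} = m \left(- \frac{1}{3}\right) m m = - \frac{m}{3} m m = - \frac{m^{2}}{3} m = - \frac{m^{3}}{3}$)
$E{\left(U \right)} = \frac{1}{9}$ ($E{\left(U \right)} = \left(- \frac{\left(-1\right)^{3}}{3}\right)^{2} = \left(\left(- \frac{1}{3}\right) \left(-1\right)\right)^{2} = \left(\frac{1}{3}\right)^{2} = \frac{1}{9}$)
$-43608 + E{\left(130 \right)} = -43608 + \frac{1}{9} = - \frac{392471}{9}$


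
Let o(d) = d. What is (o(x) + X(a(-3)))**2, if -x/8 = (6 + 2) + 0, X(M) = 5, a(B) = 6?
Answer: 3481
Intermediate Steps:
x = -64 (x = -8*((6 + 2) + 0) = -8*(8 + 0) = -8*8 = -64)
(o(x) + X(a(-3)))**2 = (-64 + 5)**2 = (-59)**2 = 3481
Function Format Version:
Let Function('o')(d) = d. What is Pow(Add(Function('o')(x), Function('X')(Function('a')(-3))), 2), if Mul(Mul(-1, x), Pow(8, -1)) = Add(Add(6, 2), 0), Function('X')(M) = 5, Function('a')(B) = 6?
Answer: 3481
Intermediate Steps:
x = -64 (x = Mul(-8, Add(Add(6, 2), 0)) = Mul(-8, Add(8, 0)) = Mul(-8, 8) = -64)
Pow(Add(Function('o')(x), Function('X')(Function('a')(-3))), 2) = Pow(Add(-64, 5), 2) = Pow(-59, 2) = 3481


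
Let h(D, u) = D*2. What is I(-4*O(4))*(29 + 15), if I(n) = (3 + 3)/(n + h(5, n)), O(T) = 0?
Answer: 132/5 ≈ 26.400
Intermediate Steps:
h(D, u) = 2*D
I(n) = 6/(10 + n) (I(n) = (3 + 3)/(n + 2*5) = 6/(n + 10) = 6/(10 + n))
I(-4*O(4))*(29 + 15) = (6/(10 - 4*0))*(29 + 15) = (6/(10 + 0))*44 = (6/10)*44 = (6*(⅒))*44 = (⅗)*44 = 132/5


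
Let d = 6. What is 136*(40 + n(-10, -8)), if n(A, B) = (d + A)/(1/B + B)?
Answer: 357952/65 ≈ 5507.0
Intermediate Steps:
n(A, B) = (6 + A)/(B + 1/B) (n(A, B) = (6 + A)/(1/B + B) = (6 + A)/(B + 1/B))
136*(40 + n(-10, -8)) = 136*(40 - 8*(6 - 10)/(1 + (-8)**2)) = 136*(40 - 8*(-4)/(1 + 64)) = 136*(40 - 8*(-4)/65) = 136*(40 - 8*1/65*(-4)) = 136*(40 + 32/65) = 136*(2632/65) = 357952/65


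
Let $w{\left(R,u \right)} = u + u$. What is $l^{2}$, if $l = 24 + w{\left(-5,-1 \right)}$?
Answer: $484$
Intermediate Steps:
$w{\left(R,u \right)} = 2 u$
$l = 22$ ($l = 24 + 2 \left(-1\right) = 24 - 2 = 22$)
$l^{2} = 22^{2} = 484$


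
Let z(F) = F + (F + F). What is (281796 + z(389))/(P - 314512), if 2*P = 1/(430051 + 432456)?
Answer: -488115136482/542537603167 ≈ -0.89969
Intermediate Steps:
P = 1/1725014 (P = 1/(2*(430051 + 432456)) = (1/2)/862507 = (1/2)*(1/862507) = 1/1725014 ≈ 5.7971e-7)
z(F) = 3*F (z(F) = F + 2*F = 3*F)
(281796 + z(389))/(P - 314512) = (281796 + 3*389)/(1/1725014 - 314512) = (281796 + 1167)/(-542537603167/1725014) = 282963*(-1725014/542537603167) = -488115136482/542537603167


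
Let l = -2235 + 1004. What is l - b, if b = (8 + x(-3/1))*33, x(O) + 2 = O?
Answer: -1330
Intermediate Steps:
x(O) = -2 + O
b = 99 (b = (8 + (-2 - 3/1))*33 = (8 + (-2 - 3*1))*33 = (8 + (-2 - 3))*33 = (8 - 5)*33 = 3*33 = 99)
l = -1231
l - b = -1231 - 1*99 = -1231 - 99 = -1330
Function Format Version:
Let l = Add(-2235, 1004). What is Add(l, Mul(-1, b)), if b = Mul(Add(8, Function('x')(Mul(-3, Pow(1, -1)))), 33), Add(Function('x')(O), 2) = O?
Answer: -1330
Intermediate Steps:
Function('x')(O) = Add(-2, O)
b = 99 (b = Mul(Add(8, Add(-2, Mul(-3, Pow(1, -1)))), 33) = Mul(Add(8, Add(-2, Mul(-3, 1))), 33) = Mul(Add(8, Add(-2, -3)), 33) = Mul(Add(8, -5), 33) = Mul(3, 33) = 99)
l = -1231
Add(l, Mul(-1, b)) = Add(-1231, Mul(-1, 99)) = Add(-1231, -99) = -1330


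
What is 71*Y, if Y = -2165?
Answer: -153715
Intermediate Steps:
71*Y = 71*(-2165) = -153715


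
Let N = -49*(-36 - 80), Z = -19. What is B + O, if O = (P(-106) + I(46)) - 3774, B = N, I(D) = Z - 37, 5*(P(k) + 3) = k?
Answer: 9149/5 ≈ 1829.8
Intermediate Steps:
P(k) = -3 + k/5
I(D) = -56 (I(D) = -19 - 37 = -56)
N = 5684 (N = -49*(-116) = 5684)
B = 5684
O = -19271/5 (O = ((-3 + (⅕)*(-106)) - 56) - 3774 = ((-3 - 106/5) - 56) - 3774 = (-121/5 - 56) - 3774 = -401/5 - 3774 = -19271/5 ≈ -3854.2)
B + O = 5684 - 19271/5 = 9149/5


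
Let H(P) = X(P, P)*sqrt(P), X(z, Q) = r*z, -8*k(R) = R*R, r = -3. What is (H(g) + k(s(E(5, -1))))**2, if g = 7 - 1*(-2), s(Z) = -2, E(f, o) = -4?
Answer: 26569/4 ≈ 6642.3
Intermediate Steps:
k(R) = -R**2/8 (k(R) = -R*R/8 = -R**2/8)
X(z, Q) = -3*z
g = 9 (g = 7 + 2 = 9)
H(P) = -3*P**(3/2) (H(P) = (-3*P)*sqrt(P) = -3*P**(3/2))
(H(g) + k(s(E(5, -1))))**2 = (-3*9**(3/2) - 1/8*(-2)**2)**2 = (-3*27 - 1/8*4)**2 = (-81 - 1/2)**2 = (-163/2)**2 = 26569/4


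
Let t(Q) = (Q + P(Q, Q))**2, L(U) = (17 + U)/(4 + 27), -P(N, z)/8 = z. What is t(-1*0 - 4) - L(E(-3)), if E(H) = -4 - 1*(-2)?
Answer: 24289/31 ≈ 783.52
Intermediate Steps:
E(H) = -2 (E(H) = -4 + 2 = -2)
P(N, z) = -8*z
L(U) = 17/31 + U/31 (L(U) = (17 + U)/31 = (17 + U)*(1/31) = 17/31 + U/31)
t(Q) = 49*Q**2 (t(Q) = (Q - 8*Q)**2 = (-7*Q)**2 = 49*Q**2)
t(-1*0 - 4) - L(E(-3)) = 49*(-1*0 - 4)**2 - (17/31 + (1/31)*(-2)) = 49*(0 - 4)**2 - (17/31 - 2/31) = 49*(-4)**2 - 1*15/31 = 49*16 - 15/31 = 784 - 15/31 = 24289/31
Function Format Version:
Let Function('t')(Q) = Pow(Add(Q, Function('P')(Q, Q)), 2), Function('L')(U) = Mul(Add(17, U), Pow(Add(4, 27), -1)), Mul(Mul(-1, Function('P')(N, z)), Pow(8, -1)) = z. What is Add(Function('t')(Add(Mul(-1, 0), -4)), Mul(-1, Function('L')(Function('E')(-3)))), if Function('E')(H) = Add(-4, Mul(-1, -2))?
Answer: Rational(24289, 31) ≈ 783.52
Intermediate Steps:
Function('E')(H) = -2 (Function('E')(H) = Add(-4, 2) = -2)
Function('P')(N, z) = Mul(-8, z)
Function('L')(U) = Add(Rational(17, 31), Mul(Rational(1, 31), U)) (Function('L')(U) = Mul(Add(17, U), Pow(31, -1)) = Mul(Add(17, U), Rational(1, 31)) = Add(Rational(17, 31), Mul(Rational(1, 31), U)))
Function('t')(Q) = Mul(49, Pow(Q, 2)) (Function('t')(Q) = Pow(Add(Q, Mul(-8, Q)), 2) = Pow(Mul(-7, Q), 2) = Mul(49, Pow(Q, 2)))
Add(Function('t')(Add(Mul(-1, 0), -4)), Mul(-1, Function('L')(Function('E')(-3)))) = Add(Mul(49, Pow(Add(Mul(-1, 0), -4), 2)), Mul(-1, Add(Rational(17, 31), Mul(Rational(1, 31), -2)))) = Add(Mul(49, Pow(Add(0, -4), 2)), Mul(-1, Add(Rational(17, 31), Rational(-2, 31)))) = Add(Mul(49, Pow(-4, 2)), Mul(-1, Rational(15, 31))) = Add(Mul(49, 16), Rational(-15, 31)) = Add(784, Rational(-15, 31)) = Rational(24289, 31)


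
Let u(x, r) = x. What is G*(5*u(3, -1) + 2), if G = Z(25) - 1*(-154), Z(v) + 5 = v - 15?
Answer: 2703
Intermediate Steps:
Z(v) = -20 + v (Z(v) = -5 + (v - 15) = -5 + (-15 + v) = -20 + v)
G = 159 (G = (-20 + 25) - 1*(-154) = 5 + 154 = 159)
G*(5*u(3, -1) + 2) = 159*(5*3 + 2) = 159*(15 + 2) = 159*17 = 2703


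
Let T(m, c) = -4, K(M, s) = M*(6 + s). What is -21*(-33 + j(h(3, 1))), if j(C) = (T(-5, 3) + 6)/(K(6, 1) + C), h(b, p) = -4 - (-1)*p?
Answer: 8995/13 ≈ 691.92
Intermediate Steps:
h(b, p) = -4 + p
j(C) = 2/(42 + C) (j(C) = (-4 + 6)/(6*(6 + 1) + C) = 2/(6*7 + C) = 2/(42 + C))
-21*(-33 + j(h(3, 1))) = -21*(-33 + 2/(42 + (-4 + 1))) = -21*(-33 + 2/(42 - 3)) = -21*(-33 + 2/39) = -21*(-1285/39) = 8995/13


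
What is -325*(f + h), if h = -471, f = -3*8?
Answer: 160875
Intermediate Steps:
f = -24
-325*(f + h) = -325*(-24 - 471) = -325*(-495) = 160875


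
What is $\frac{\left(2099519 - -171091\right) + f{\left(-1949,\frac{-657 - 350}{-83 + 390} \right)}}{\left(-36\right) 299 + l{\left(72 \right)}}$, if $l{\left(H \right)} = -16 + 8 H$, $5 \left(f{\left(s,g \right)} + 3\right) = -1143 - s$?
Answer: $- \frac{11353841}{51020} \approx -222.54$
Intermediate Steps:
$f{\left(s,g \right)} = - \frac{1158}{5} - \frac{s}{5}$ ($f{\left(s,g \right)} = -3 + \frac{-1143 - s}{5} = -3 - \left(\frac{1143}{5} + \frac{s}{5}\right) = - \frac{1158}{5} - \frac{s}{5}$)
$\frac{\left(2099519 - -171091\right) + f{\left(-1949,\frac{-657 - 350}{-83 + 390} \right)}}{\left(-36\right) 299 + l{\left(72 \right)}} = \frac{\left(2099519 - -171091\right) - - \frac{791}{5}}{\left(-36\right) 299 + \left(-16 + 8 \cdot 72\right)} = \frac{\left(2099519 + 171091\right) + \left(- \frac{1158}{5} + \frac{1949}{5}\right)}{-10764 + \left(-16 + 576\right)} = \frac{2270610 + \frac{791}{5}}{-10764 + 560} = \frac{11353841}{5 \left(-10204\right)} = \frac{11353841}{5} \left(- \frac{1}{10204}\right) = - \frac{11353841}{51020}$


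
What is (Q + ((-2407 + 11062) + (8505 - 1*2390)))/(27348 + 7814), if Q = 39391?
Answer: 54161/35162 ≈ 1.5403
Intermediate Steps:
(Q + ((-2407 + 11062) + (8505 - 1*2390)))/(27348 + 7814) = (39391 + ((-2407 + 11062) + (8505 - 1*2390)))/(27348 + 7814) = (39391 + (8655 + (8505 - 2390)))/35162 = (39391 + (8655 + 6115))*(1/35162) = (39391 + 14770)*(1/35162) = 54161*(1/35162) = 54161/35162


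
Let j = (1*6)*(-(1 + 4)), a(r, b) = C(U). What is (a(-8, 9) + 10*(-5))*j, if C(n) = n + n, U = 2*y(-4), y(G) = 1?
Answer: 1380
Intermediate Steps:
U = 2 (U = 2*1 = 2)
C(n) = 2*n
a(r, b) = 4 (a(r, b) = 2*2 = 4)
j = -30 (j = 6*(-1*5) = 6*(-5) = -30)
(a(-8, 9) + 10*(-5))*j = (4 + 10*(-5))*(-30) = (4 - 50)*(-30) = -46*(-30) = 1380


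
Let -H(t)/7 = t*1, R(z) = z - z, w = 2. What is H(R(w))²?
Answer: 0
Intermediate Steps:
R(z) = 0
H(t) = -7*t
H(R(w))² = (-7*0)² = 0² = 0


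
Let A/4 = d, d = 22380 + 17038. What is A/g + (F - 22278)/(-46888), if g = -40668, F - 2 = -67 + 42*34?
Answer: -1635588379/476710296 ≈ -3.4310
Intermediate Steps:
F = 1363 (F = 2 + (-67 + 42*34) = 2 + (-67 + 1428) = 2 + 1361 = 1363)
d = 39418
A = 157672 (A = 4*39418 = 157672)
A/g + (F - 22278)/(-46888) = 157672/(-40668) + (1363 - 22278)/(-46888) = 157672*(-1/40668) - 20915*(-1/46888) = -39418/10167 + 20915/46888 = -1635588379/476710296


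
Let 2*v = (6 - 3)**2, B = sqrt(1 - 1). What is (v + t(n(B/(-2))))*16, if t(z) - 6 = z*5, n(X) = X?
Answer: 168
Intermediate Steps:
B = 0 (B = sqrt(0) = 0)
v = 9/2 (v = (6 - 3)**2/2 = (1/2)*3**2 = (1/2)*9 = 9/2 ≈ 4.5000)
t(z) = 6 + 5*z (t(z) = 6 + z*5 = 6 + 5*z)
(v + t(n(B/(-2))))*16 = (9/2 + (6 + 5*(0/(-2))))*16 = (9/2 + (6 + 5*(0*(-1/2))))*16 = (9/2 + (6 + 5*0))*16 = (9/2 + (6 + 0))*16 = (9/2 + 6)*16 = (21/2)*16 = 168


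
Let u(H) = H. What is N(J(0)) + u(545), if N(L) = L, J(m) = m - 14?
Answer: 531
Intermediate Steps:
J(m) = -14 + m
N(J(0)) + u(545) = (-14 + 0) + 545 = -14 + 545 = 531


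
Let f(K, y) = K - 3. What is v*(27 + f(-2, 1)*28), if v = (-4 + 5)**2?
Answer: -113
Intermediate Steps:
f(K, y) = -3 + K
v = 1 (v = 1**2 = 1)
v*(27 + f(-2, 1)*28) = 1*(27 + (-3 - 2)*28) = 1*(27 - 5*28) = 1*(27 - 140) = 1*(-113) = -113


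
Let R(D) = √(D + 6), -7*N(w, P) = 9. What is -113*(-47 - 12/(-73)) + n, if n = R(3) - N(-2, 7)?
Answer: 2706619/511 ≈ 5296.7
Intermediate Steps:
N(w, P) = -9/7 (N(w, P) = -⅐*9 = -9/7)
R(D) = √(6 + D)
n = 30/7 (n = √(6 + 3) - 1*(-9/7) = √9 + 9/7 = 3 + 9/7 = 30/7 ≈ 4.2857)
-113*(-47 - 12/(-73)) + n = -113*(-47 - 12/(-73)) + 30/7 = -113*(-47 - 12*(-1/73)) + 30/7 = -113*(-47 + 12/73) + 30/7 = -113*(-3419/73) + 30/7 = 386347/73 + 30/7 = 2706619/511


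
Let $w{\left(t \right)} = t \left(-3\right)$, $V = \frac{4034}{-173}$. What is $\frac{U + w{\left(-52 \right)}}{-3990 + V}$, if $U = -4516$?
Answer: $\frac{94285}{86788} \approx 1.0864$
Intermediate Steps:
$V = - \frac{4034}{173}$ ($V = 4034 \left(- \frac{1}{173}\right) = - \frac{4034}{173} \approx -23.318$)
$w{\left(t \right)} = - 3 t$
$\frac{U + w{\left(-52 \right)}}{-3990 + V} = \frac{-4516 - -156}{-3990 - \frac{4034}{173}} = \frac{-4516 + 156}{- \frac{694304}{173}} = \left(-4360\right) \left(- \frac{173}{694304}\right) = \frac{94285}{86788}$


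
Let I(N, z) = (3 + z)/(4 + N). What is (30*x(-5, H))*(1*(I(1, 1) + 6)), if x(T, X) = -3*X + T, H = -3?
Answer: 816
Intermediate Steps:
x(T, X) = T - 3*X
I(N, z) = (3 + z)/(4 + N)
(30*x(-5, H))*(1*(I(1, 1) + 6)) = (30*(-5 - 3*(-3)))*(1*((3 + 1)/(4 + 1) + 6)) = (30*(-5 + 9))*(1*(4/5 + 6)) = (30*4)*(1*((⅕)*4 + 6)) = 120*(1*(⅘ + 6)) = 120*(1*(34/5)) = 120*(34/5) = 816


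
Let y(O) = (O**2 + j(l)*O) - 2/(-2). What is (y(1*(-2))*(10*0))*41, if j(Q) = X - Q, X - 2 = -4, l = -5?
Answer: 0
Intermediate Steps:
X = -2 (X = 2 - 4 = -2)
j(Q) = -2 - Q
y(O) = 1 + O**2 + 3*O (y(O) = (O**2 + (-2 - 1*(-5))*O) - 2/(-2) = (O**2 + (-2 + 5)*O) - 2*(-1/2) = (O**2 + 3*O) + 1 = 1 + O**2 + 3*O)
(y(1*(-2))*(10*0))*41 = ((1 + (1*(-2))**2 + 3*(1*(-2)))*(10*0))*41 = ((1 + (-2)**2 + 3*(-2))*0)*41 = ((1 + 4 - 6)*0)*41 = -1*0*41 = 0*41 = 0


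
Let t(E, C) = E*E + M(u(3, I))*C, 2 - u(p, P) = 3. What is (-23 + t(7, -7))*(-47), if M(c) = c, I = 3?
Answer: -1551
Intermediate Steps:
u(p, P) = -1 (u(p, P) = 2 - 1*3 = 2 - 3 = -1)
t(E, C) = E**2 - C (t(E, C) = E*E - C = E**2 - C)
(-23 + t(7, -7))*(-47) = (-23 + (7**2 - 1*(-7)))*(-47) = (-23 + (49 + 7))*(-47) = (-23 + 56)*(-47) = 33*(-47) = -1551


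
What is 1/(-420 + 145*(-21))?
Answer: -1/3465 ≈ -0.00028860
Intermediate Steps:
1/(-420 + 145*(-21)) = 1/(-420 - 3045) = 1/(-3465) = -1/3465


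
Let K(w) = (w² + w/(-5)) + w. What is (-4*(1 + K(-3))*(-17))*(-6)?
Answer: -15504/5 ≈ -3100.8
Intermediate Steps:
K(w) = w² + 4*w/5 (K(w) = (w² - w/5) + w = w² + 4*w/5)
(-4*(1 + K(-3))*(-17))*(-6) = (-4*(1 + (⅕)*(-3)*(4 + 5*(-3)))*(-17))*(-6) = (-4*(1 + (⅕)*(-3)*(4 - 15))*(-17))*(-6) = (-4*(1 + (⅕)*(-3)*(-11))*(-17))*(-6) = (-4*(1 + 33/5)*(-17))*(-6) = (-4*38/5*(-17))*(-6) = -152/5*(-17)*(-6) = (2584/5)*(-6) = -15504/5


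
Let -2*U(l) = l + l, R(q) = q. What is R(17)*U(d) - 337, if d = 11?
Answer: -524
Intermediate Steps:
U(l) = -l (U(l) = -(l + l)/2 = -l)
R(17)*U(d) - 337 = 17*(-1*11) - 337 = 17*(-11) - 337 = -187 - 337 = -524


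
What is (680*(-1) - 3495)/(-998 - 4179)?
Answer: 25/31 ≈ 0.80645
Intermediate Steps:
(680*(-1) - 3495)/(-998 - 4179) = (-680 - 3495)/(-5177) = -4175*(-1/5177) = 25/31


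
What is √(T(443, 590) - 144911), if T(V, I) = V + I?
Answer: I*√143878 ≈ 379.31*I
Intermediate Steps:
T(V, I) = I + V
√(T(443, 590) - 144911) = √((590 + 443) - 144911) = √(1033 - 144911) = √(-143878) = I*√143878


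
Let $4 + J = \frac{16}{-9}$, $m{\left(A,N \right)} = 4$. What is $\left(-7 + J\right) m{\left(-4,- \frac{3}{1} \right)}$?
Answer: $- \frac{460}{9} \approx -51.111$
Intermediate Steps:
$J = - \frac{52}{9}$ ($J = -4 + \frac{16}{-9} = -4 + 16 \left(- \frac{1}{9}\right) = -4 - \frac{16}{9} = - \frac{52}{9} \approx -5.7778$)
$\left(-7 + J\right) m{\left(-4,- \frac{3}{1} \right)} = \left(-7 - \frac{52}{9}\right) 4 = \left(- \frac{115}{9}\right) 4 = - \frac{460}{9}$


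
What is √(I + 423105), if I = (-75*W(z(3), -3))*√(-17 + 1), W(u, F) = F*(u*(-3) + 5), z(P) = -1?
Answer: √(423105 + 7200*I) ≈ 650.49 + 5.534*I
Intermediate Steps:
W(u, F) = F*(5 - 3*u) (W(u, F) = F*(-3*u + 5) = F*(5 - 3*u))
I = 7200*I (I = (-(-225)*(5 - 3*(-1)))*√(-17 + 1) = (-(-225)*(5 + 3))*√(-16) = (-(-225)*8)*(4*I) = (-75*(-24))*(4*I) = 1800*(4*I) = 7200*I ≈ 7200.0*I)
√(I + 423105) = √(7200*I + 423105) = √(423105 + 7200*I)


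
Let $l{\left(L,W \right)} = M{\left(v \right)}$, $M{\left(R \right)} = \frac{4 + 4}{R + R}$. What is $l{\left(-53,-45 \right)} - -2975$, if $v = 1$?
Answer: $2979$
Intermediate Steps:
$M{\left(R \right)} = \frac{4}{R}$ ($M{\left(R \right)} = \frac{8}{2 R} = 8 \frac{1}{2 R} = \frac{4}{R}$)
$l{\left(L,W \right)} = 4$ ($l{\left(L,W \right)} = \frac{4}{1} = 4 \cdot 1 = 4$)
$l{\left(-53,-45 \right)} - -2975 = 4 - -2975 = 4 + 2975 = 2979$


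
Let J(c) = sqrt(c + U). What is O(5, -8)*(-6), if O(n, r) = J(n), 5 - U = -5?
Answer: -6*sqrt(15) ≈ -23.238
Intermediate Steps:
U = 10 (U = 5 - 1*(-5) = 5 + 5 = 10)
J(c) = sqrt(10 + c) (J(c) = sqrt(c + 10) = sqrt(10 + c))
O(n, r) = sqrt(10 + n)
O(5, -8)*(-6) = sqrt(10 + 5)*(-6) = sqrt(15)*(-6) = -6*sqrt(15)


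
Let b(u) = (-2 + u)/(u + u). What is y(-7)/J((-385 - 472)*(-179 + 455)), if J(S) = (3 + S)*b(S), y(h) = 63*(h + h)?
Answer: 23180136/3108175027 ≈ 0.0074578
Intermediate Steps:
y(h) = 126*h (y(h) = 63*(2*h) = 126*h)
b(u) = (-2 + u)/(2*u) (b(u) = (-2 + u)/((2*u)) = (-2 + u)*(1/(2*u)) = (-2 + u)/(2*u))
J(S) = (-2 + S)*(3 + S)/(2*S) (J(S) = (3 + S)*((-2 + S)/(2*S)) = (-2 + S)*(3 + S)/(2*S))
y(-7)/J((-385 - 472)*(-179 + 455)) = (126*(-7))/(((-2 + (-385 - 472)*(-179 + 455))*(3 + (-385 - 472)*(-179 + 455))/(2*(((-385 - 472)*(-179 + 455)))))) = -882*(-473064/((-2 - 857*276)*(3 - 857*276))) = -882*(-473064/((-2 - 236532)*(3 - 236532))) = -882/((1/2)*(-1/236532)*(-236534)*(-236529)) = -882/(-9324525081/78844) = -882*(-78844/9324525081) = 23180136/3108175027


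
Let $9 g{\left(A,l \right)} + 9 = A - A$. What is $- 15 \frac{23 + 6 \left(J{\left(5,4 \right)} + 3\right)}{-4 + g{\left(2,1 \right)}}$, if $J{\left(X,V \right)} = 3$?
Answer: $177$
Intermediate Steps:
$g{\left(A,l \right)} = -1$ ($g{\left(A,l \right)} = -1 + \frac{A - A}{9} = -1 + \frac{1}{9} \cdot 0 = -1 + 0 = -1$)
$- 15 \frac{23 + 6 \left(J{\left(5,4 \right)} + 3\right)}{-4 + g{\left(2,1 \right)}} = - 15 \frac{23 + 6 \left(3 + 3\right)}{-4 - 1} = - 15 \frac{23 + 6 \cdot 6}{-5} = - 15 \left(23 + 36\right) \left(- \frac{1}{5}\right) = - 15 \cdot 59 \left(- \frac{1}{5}\right) = \left(-15\right) \left(- \frac{59}{5}\right) = 177$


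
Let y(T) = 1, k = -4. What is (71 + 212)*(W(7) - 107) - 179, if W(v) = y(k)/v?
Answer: -212937/7 ≈ -30420.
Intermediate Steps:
W(v) = 1/v
(71 + 212)*(W(7) - 107) - 179 = (71 + 212)*(1/7 - 107) - 179 = 283*(1/7 - 107) - 179 = 283*(-748/7) - 179 = -211684/7 - 179 = -212937/7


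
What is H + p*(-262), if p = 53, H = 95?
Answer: -13791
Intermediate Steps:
H + p*(-262) = 95 + 53*(-262) = 95 - 13886 = -13791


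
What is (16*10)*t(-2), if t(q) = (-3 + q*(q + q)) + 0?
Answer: 800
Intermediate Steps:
t(q) = -3 + 2*q² (t(q) = (-3 + q*(2*q)) + 0 = (-3 + 2*q²) + 0 = -3 + 2*q²)
(16*10)*t(-2) = (16*10)*(-3 + 2*(-2)²) = 160*(-3 + 2*4) = 160*(-3 + 8) = 160*5 = 800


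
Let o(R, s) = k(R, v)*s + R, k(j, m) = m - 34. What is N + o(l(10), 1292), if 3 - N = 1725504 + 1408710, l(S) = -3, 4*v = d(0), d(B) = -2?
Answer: -3178788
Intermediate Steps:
v = -½ (v = (¼)*(-2) = -½ ≈ -0.50000)
k(j, m) = -34 + m
o(R, s) = R - 69*s/2 (o(R, s) = (-34 - ½)*s + R = -69*s/2 + R = R - 69*s/2)
N = -3134211 (N = 3 - (1725504 + 1408710) = 3 - 1*3134214 = 3 - 3134214 = -3134211)
N + o(l(10), 1292) = -3134211 + (-3 - 69/2*1292) = -3134211 + (-3 - 44574) = -3134211 - 44577 = -3178788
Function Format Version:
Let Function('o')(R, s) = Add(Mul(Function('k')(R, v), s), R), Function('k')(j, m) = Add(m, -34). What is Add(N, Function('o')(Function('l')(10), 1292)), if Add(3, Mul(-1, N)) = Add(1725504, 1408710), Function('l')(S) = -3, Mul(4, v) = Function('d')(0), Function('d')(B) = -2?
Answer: -3178788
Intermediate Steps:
v = Rational(-1, 2) (v = Mul(Rational(1, 4), -2) = Rational(-1, 2) ≈ -0.50000)
Function('k')(j, m) = Add(-34, m)
Function('o')(R, s) = Add(R, Mul(Rational(-69, 2), s)) (Function('o')(R, s) = Add(Mul(Add(-34, Rational(-1, 2)), s), R) = Add(Mul(Rational(-69, 2), s), R) = Add(R, Mul(Rational(-69, 2), s)))
N = -3134211 (N = Add(3, Mul(-1, Add(1725504, 1408710))) = Add(3, Mul(-1, 3134214)) = Add(3, -3134214) = -3134211)
Add(N, Function('o')(Function('l')(10), 1292)) = Add(-3134211, Add(-3, Mul(Rational(-69, 2), 1292))) = Add(-3134211, Add(-3, -44574)) = Add(-3134211, -44577) = -3178788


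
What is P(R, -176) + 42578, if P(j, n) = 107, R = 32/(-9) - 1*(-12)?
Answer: 42685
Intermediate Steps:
R = 76/9 (R = 32*(-⅑) + 12 = -32/9 + 12 = 76/9 ≈ 8.4444)
P(R, -176) + 42578 = 107 + 42578 = 42685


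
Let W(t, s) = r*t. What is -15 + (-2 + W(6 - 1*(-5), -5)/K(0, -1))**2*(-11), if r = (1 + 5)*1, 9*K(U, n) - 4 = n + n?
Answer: -957290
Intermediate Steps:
K(U, n) = 4/9 + 2*n/9 (K(U, n) = 4/9 + (n + n)/9 = 4/9 + (2*n)/9 = 4/9 + 2*n/9)
r = 6 (r = 6*1 = 6)
W(t, s) = 6*t
-15 + (-2 + W(6 - 1*(-5), -5)/K(0, -1))**2*(-11) = -15 + (-2 + (6*(6 - 1*(-5)))/(4/9 + (2/9)*(-1)))**2*(-11) = -15 + (-2 + (6*(6 + 5))/(4/9 - 2/9))**2*(-11) = -15 + (-2 + (6*11)/(2/9))**2*(-11) = -15 + (-2 + 66*(9/2))**2*(-11) = -15 + (-2 + 297)**2*(-11) = -15 + 295**2*(-11) = -15 + 87025*(-11) = -15 - 957275 = -957290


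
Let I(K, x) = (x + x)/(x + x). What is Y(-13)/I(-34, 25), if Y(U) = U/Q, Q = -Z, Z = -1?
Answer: -13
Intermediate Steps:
Q = 1 (Q = -1*(-1) = 1)
I(K, x) = 1 (I(K, x) = (2*x)/((2*x)) = (2*x)*(1/(2*x)) = 1)
Y(U) = U (Y(U) = U/1 = U*1 = U)
Y(-13)/I(-34, 25) = -13/1 = -13*1 = -13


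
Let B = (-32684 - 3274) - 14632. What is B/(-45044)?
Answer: 25295/22522 ≈ 1.1231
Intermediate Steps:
B = -50590 (B = -35958 - 14632 = -50590)
B/(-45044) = -50590/(-45044) = -50590*(-1/45044) = 25295/22522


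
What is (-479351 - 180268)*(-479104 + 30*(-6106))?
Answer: 436855109796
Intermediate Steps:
(-479351 - 180268)*(-479104 + 30*(-6106)) = -659619*(-479104 - 183180) = -659619*(-662284) = 436855109796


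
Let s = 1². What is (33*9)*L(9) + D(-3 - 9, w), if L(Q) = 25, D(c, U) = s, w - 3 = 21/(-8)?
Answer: 7426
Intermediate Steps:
s = 1
w = 3/8 (w = 3 + 21/(-8) = 3 + 21*(-⅛) = 3 - 21/8 = 3/8 ≈ 0.37500)
D(c, U) = 1
(33*9)*L(9) + D(-3 - 9, w) = (33*9)*25 + 1 = 297*25 + 1 = 7425 + 1 = 7426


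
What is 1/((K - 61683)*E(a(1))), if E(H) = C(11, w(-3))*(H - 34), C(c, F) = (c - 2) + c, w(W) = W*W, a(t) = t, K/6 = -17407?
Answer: 1/109642500 ≈ 9.1206e-9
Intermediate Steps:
K = -104442 (K = 6*(-17407) = -104442)
w(W) = W²
C(c, F) = -2 + 2*c (C(c, F) = (-2 + c) + c = -2 + 2*c)
E(H) = -680 + 20*H (E(H) = (-2 + 2*11)*(H - 34) = (-2 + 22)*(-34 + H) = 20*(-34 + H) = -680 + 20*H)
1/((K - 61683)*E(a(1))) = 1/((-104442 - 61683)*(-680 + 20*1)) = 1/((-166125)*(-680 + 20)) = -1/166125/(-660) = -1/166125*(-1/660) = 1/109642500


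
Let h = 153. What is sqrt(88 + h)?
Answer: sqrt(241) ≈ 15.524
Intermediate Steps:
sqrt(88 + h) = sqrt(88 + 153) = sqrt(241)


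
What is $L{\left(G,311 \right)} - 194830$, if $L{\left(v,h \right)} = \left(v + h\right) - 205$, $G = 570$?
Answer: $-194154$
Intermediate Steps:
$L{\left(v,h \right)} = -205 + h + v$ ($L{\left(v,h \right)} = \left(h + v\right) - 205 = -205 + h + v$)
$L{\left(G,311 \right)} - 194830 = \left(-205 + 311 + 570\right) - 194830 = 676 - 194830 = -194154$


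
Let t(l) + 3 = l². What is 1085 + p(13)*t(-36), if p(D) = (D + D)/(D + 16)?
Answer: 65083/29 ≈ 2244.2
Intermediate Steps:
p(D) = 2*D/(16 + D) (p(D) = (2*D)/(16 + D) = 2*D/(16 + D))
t(l) = -3 + l²
1085 + p(13)*t(-36) = 1085 + (2*13/(16 + 13))*(-3 + (-36)²) = 1085 + (2*13/29)*(-3 + 1296) = 1085 + (2*13*(1/29))*1293 = 1085 + (26/29)*1293 = 1085 + 33618/29 = 65083/29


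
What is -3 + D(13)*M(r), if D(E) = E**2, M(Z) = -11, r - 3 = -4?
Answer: -1862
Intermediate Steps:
r = -1 (r = 3 - 4 = -1)
-3 + D(13)*M(r) = -3 + 13**2*(-11) = -3 + 169*(-11) = -3 - 1859 = -1862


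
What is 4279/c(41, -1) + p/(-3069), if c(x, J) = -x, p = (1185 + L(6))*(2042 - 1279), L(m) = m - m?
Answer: -16734202/41943 ≈ -398.97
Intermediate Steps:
L(m) = 0
p = 904155 (p = (1185 + 0)*(2042 - 1279) = 1185*763 = 904155)
4279/c(41, -1) + p/(-3069) = 4279/((-1*41)) + 904155/(-3069) = 4279/(-41) + 904155*(-1/3069) = 4279*(-1/41) - 301385/1023 = -4279/41 - 301385/1023 = -16734202/41943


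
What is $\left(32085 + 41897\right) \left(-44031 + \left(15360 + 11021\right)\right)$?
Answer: $-1305782300$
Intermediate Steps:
$\left(32085 + 41897\right) \left(-44031 + \left(15360 + 11021\right)\right) = 73982 \left(-44031 + 26381\right) = 73982 \left(-17650\right) = -1305782300$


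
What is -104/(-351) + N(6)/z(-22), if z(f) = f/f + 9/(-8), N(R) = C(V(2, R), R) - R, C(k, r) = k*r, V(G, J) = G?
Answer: -1288/27 ≈ -47.704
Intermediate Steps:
N(R) = R (N(R) = 2*R - R = R)
z(f) = -⅛ (z(f) = 1 + 9*(-⅛) = 1 - 9/8 = -⅛)
-104/(-351) + N(6)/z(-22) = -104/(-351) + 6/(-⅛) = -104*(-1/351) + 6*(-8) = 8/27 - 48 = -1288/27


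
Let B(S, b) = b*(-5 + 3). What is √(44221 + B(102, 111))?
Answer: √43999 ≈ 209.76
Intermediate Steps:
B(S, b) = -2*b (B(S, b) = b*(-2) = -2*b)
√(44221 + B(102, 111)) = √(44221 - 2*111) = √(44221 - 222) = √43999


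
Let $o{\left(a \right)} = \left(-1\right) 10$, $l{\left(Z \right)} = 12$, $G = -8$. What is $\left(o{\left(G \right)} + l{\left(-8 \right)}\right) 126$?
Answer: $252$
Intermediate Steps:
$o{\left(a \right)} = -10$
$\left(o{\left(G \right)} + l{\left(-8 \right)}\right) 126 = \left(-10 + 12\right) 126 = 2 \cdot 126 = 252$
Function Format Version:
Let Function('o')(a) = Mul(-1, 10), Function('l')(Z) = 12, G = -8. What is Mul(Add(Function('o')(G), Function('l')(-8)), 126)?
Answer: 252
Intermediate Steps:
Function('o')(a) = -10
Mul(Add(Function('o')(G), Function('l')(-8)), 126) = Mul(Add(-10, 12), 126) = Mul(2, 126) = 252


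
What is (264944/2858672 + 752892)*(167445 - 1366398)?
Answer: -161279526558415419/178667 ≈ -9.0268e+11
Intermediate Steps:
(264944/2858672 + 752892)*(167445 - 1366398) = (264944*(1/2858672) + 752892)*(-1198953) = (16559/178667 + 752892)*(-1198953) = (134516971523/178667)*(-1198953) = -161279526558415419/178667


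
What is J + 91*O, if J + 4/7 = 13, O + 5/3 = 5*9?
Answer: 83071/21 ≈ 3955.8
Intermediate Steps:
O = 130/3 (O = -5/3 + 5*9 = -5/3 + 45 = 130/3 ≈ 43.333)
J = 87/7 (J = -4/7 + 13 = 87/7 ≈ 12.429)
J + 91*O = 87/7 + 91*(130/3) = 87/7 + 11830/3 = 83071/21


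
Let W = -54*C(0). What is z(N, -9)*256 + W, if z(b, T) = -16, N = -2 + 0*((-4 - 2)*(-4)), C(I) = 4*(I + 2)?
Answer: -4528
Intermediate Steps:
C(I) = 8 + 4*I (C(I) = 4*(2 + I) = 8 + 4*I)
N = -2 (N = -2 + 0*(-6*(-4)) = -2 + 0*24 = -2 + 0 = -2)
W = -432 (W = -54*(8 + 4*0) = -54*(8 + 0) = -54*8 = -432)
z(N, -9)*256 + W = -16*256 - 432 = -4096 - 432 = -4528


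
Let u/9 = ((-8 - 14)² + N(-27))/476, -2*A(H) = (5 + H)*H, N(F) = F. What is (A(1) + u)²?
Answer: 7209225/226576 ≈ 31.818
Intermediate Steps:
A(H) = -H*(5 + H)/2 (A(H) = -(5 + H)*H/2 = -H*(5 + H)/2)
u = 4113/476 (u = 9*(((-8 - 14)² - 27)/476) = 9*(((-22)² - 27)*(1/476)) = 9*((484 - 27)*(1/476)) = 9*(457*(1/476)) = 9*(457/476) = 4113/476 ≈ 8.6408)
(A(1) + u)² = (-½*1*(5 + 1) + 4113/476)² = (-½*1*6 + 4113/476)² = (-3 + 4113/476)² = (2685/476)² = 7209225/226576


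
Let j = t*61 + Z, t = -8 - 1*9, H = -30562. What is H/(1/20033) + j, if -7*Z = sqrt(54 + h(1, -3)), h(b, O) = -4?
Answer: -612249583 - 5*sqrt(2)/7 ≈ -6.1225e+8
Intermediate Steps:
t = -17 (t = -8 - 9 = -17)
Z = -5*sqrt(2)/7 (Z = -sqrt(54 - 4)/7 = -5*sqrt(2)/7 ≈ -1.0102)
j = -1037 - 5*sqrt(2)/7 (j = -17*61 - 5*sqrt(2)/7 = -1037 - 5*sqrt(2)/7 ≈ -1038.0)
H/(1/20033) + j = -30562/(1/20033) + (-1037 - 5*sqrt(2)/7) = -30562/1/20033 + (-1037 - 5*sqrt(2)/7) = -30562*20033 + (-1037 - 5*sqrt(2)/7) = -612248546 + (-1037 - 5*sqrt(2)/7) = -612249583 - 5*sqrt(2)/7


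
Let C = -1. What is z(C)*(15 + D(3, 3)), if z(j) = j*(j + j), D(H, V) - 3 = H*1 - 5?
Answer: 32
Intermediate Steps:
D(H, V) = -2 + H (D(H, V) = 3 + (H*1 - 5) = 3 + (H - 5) = 3 + (-5 + H) = -2 + H)
z(j) = 2*j**2 (z(j) = j*(2*j) = 2*j**2)
z(C)*(15 + D(3, 3)) = (2*(-1)**2)*(15 + (-2 + 3)) = (2*1)*(15 + 1) = 2*16 = 32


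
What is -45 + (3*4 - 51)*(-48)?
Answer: 1827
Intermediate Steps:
-45 + (3*4 - 51)*(-48) = -45 + (12 - 51)*(-48) = -45 - 39*(-48) = -45 + 1872 = 1827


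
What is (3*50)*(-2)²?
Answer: 600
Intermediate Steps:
(3*50)*(-2)² = 150*4 = 600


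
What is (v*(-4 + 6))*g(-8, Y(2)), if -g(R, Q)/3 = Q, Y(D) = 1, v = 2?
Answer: -12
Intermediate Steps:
g(R, Q) = -3*Q
(v*(-4 + 6))*g(-8, Y(2)) = (2*(-4 + 6))*(-3*1) = (2*2)*(-3) = 4*(-3) = -12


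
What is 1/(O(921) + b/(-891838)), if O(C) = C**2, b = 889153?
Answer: 891838/756492667805 ≈ 1.1789e-6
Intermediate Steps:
1/(O(921) + b/(-891838)) = 1/(921**2 + 889153/(-891838)) = 1/(848241 + 889153*(-1/891838)) = 1/(848241 - 889153/891838) = 1/(756492667805/891838) = 891838/756492667805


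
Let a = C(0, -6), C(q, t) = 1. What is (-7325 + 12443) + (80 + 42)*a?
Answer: 5240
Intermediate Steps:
a = 1
(-7325 + 12443) + (80 + 42)*a = (-7325 + 12443) + (80 + 42)*1 = 5118 + 122*1 = 5118 + 122 = 5240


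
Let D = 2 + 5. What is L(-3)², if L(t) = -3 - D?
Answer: 100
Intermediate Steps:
D = 7
L(t) = -10 (L(t) = -3 - 1*7 = -3 - 7 = -10)
L(-3)² = (-10)² = 100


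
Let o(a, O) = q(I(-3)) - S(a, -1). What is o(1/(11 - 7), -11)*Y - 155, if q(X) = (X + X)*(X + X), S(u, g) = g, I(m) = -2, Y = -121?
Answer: -2212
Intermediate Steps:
q(X) = 4*X² (q(X) = (2*X)*(2*X) = 4*X²)
o(a, O) = 17 (o(a, O) = 4*(-2)² - 1*(-1) = 4*4 + 1 = 16 + 1 = 17)
o(1/(11 - 7), -11)*Y - 155 = 17*(-121) - 155 = -2057 - 155 = -2212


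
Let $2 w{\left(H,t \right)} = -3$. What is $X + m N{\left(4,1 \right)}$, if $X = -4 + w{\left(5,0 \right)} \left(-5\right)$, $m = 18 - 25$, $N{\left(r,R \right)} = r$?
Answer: $- \frac{49}{2} \approx -24.5$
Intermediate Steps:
$w{\left(H,t \right)} = - \frac{3}{2}$ ($w{\left(H,t \right)} = \frac{1}{2} \left(-3\right) = - \frac{3}{2}$)
$m = -7$ ($m = 18 - 25 = -7$)
$X = \frac{7}{2}$ ($X = -4 - - \frac{15}{2} = -4 + \frac{15}{2} = \frac{7}{2} \approx 3.5$)
$X + m N{\left(4,1 \right)} = \frac{7}{2} - 28 = - \frac{49}{2}$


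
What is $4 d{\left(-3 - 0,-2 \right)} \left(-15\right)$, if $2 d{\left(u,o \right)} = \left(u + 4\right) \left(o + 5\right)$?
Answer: $-90$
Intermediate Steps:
$d{\left(u,o \right)} = \frac{\left(4 + u\right) \left(5 + o\right)}{2}$ ($d{\left(u,o \right)} = \frac{\left(u + 4\right) \left(o + 5\right)}{2} = \frac{\left(4 + u\right) \left(5 + o\right)}{2}$)
$4 d{\left(-3 - 0,-2 \right)} \left(-15\right) = 4 \left(10 + 2 \left(-2\right) + \frac{5 \left(-3 - 0\right)}{2} + \frac{1}{2} \left(-2\right) \left(-3 - 0\right)\right) \left(-15\right) = 4 \left(10 - 4 + \frac{5 \left(-3 + 0\right)}{2} + \frac{1}{2} \left(-2\right) \left(-3 + 0\right)\right) \left(-15\right) = 4 \left(10 - 4 + \frac{5}{2} \left(-3\right) + \frac{1}{2} \left(-2\right) \left(-3\right)\right) \left(-15\right) = 4 \left(10 - 4 - \frac{15}{2} + 3\right) \left(-15\right) = 4 \cdot \frac{3}{2} \left(-15\right) = 6 \left(-15\right) = -90$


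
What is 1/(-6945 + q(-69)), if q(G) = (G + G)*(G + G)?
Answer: 1/12099 ≈ 8.2652e-5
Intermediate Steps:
q(G) = 4*G**2 (q(G) = (2*G)*(2*G) = 4*G**2)
1/(-6945 + q(-69)) = 1/(-6945 + 4*(-69)**2) = 1/(-6945 + 4*4761) = 1/(-6945 + 19044) = 1/12099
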